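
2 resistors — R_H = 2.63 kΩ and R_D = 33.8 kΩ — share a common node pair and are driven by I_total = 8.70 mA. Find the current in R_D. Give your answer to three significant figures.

For two parallel branches, I_k = I_total · (other R)/(sum of R).
I(R_D) = 8.70 × 2.63/(2.63 + 33.8) = 8.70 × 0.07219 = 0.6281 mA.

I ≈ 0.628 mA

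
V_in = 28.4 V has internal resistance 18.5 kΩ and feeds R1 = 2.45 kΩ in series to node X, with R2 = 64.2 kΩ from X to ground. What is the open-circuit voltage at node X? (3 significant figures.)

R1' = 18.5 + 2.45 = 20.95 kΩ (source resistance + R1).
With X open, the divider is unloaded: V_th = 28.4 × 64.2/85.15 = 21.41 V.

V_th ≈ 21.4 V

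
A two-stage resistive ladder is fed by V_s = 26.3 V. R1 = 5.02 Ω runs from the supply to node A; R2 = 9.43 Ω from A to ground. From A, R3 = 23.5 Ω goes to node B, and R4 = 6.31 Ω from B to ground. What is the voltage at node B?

The second stage (R3 + R4 = 29.81 Ω) loads node A in parallel with R2.
R2 ‖ (R3+R4) = 7.164 Ω.
First divider: V_A = V_s · 7.164/(5.02 + 7.164) = 15.46 V.
V_B = V_A × 0.2117 = 3.273 V.

V_B ≈ 3.27 V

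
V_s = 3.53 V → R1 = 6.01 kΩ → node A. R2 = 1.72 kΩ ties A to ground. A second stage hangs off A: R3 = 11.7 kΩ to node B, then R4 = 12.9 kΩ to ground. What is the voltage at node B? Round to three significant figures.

The second stage (R3 + R4 = 24.60 kΩ) loads node A in parallel with R2.
Effective lower resistance at A: R2 ‖ 24.60 = 1.608 kΩ.
First divider: V_A = V_s · 1.608/(6.01 + 1.608) = 0.7450 V.
V_B = V_A × 0.5244 = 0.3907 V.

V_B ≈ 0.391 V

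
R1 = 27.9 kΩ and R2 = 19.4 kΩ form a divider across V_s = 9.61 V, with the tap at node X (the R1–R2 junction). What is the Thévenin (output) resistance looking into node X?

Zeroing V_s shorts the top of R1 to ground, so R_th = R1 ‖ R2 = 11.44 kΩ.

R_th ≈ 11.4 kΩ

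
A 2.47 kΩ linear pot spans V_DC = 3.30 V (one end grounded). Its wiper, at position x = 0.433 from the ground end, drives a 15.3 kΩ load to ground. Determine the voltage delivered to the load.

V_out ≈ 1.37 V

Lower segment x·R_p = 1.070 kΩ; upper segment (1−x)·R_p = 1.400 kΩ.
Lower segment in parallel with the load: 1.070 ‖ 15.3 = 0.9996 kΩ.
Then V_out = V_DC · 0.9996/(1.400 + 0.9996) = 1.374 V.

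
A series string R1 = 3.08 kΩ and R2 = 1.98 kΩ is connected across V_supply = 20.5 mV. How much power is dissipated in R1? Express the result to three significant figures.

ΣR = 5.060 kΩ → I = 20.5/5.060 = 4.051 µA.
V(R1) = I·R = 12.48 mV; P = V·I = 12.48 × 4.051 = 50.55 nW.

P ≈ 50.6 nW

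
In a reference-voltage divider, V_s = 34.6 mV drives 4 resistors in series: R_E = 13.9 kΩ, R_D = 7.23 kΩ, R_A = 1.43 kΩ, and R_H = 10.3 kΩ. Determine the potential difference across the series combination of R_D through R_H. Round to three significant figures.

Total series resistance ΣR = 13.9 + 7.23 + 1.43 + 10.3 = 32.86 kΩ.
R_{R_D..R_H} = 7.23 + 1.43 + 10.3 = 18.96 kΩ.
By the voltage-divider rule, V = 34.6 × 18.96/32.86 = 19.96 mV.

V ≈ 20.0 mV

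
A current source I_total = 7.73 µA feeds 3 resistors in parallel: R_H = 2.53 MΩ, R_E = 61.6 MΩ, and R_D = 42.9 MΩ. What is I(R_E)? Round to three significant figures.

Conductances: ΣG = 1/2.53 + 1/61.6 + 1/42.9 = 0.4348 (1/MΩ).
By the current-divider rule, I = I_total · G_k/ΣG = 7.73 × 0.03734 = 0.2886 µA.

I ≈ 0.289 µA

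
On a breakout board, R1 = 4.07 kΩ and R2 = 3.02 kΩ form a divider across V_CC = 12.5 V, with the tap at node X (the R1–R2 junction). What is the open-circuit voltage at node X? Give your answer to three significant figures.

With X open, the divider is unloaded: V_th = 12.5 × 3.02/7.090 = 5.324 V.

V_th ≈ 5.32 V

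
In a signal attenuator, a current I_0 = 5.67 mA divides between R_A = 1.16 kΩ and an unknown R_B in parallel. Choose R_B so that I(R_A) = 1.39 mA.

R_B ≈ 0.377 kΩ

In a two-way split, I_A/I_0 = R_B/(R_A + R_B).
1.39/5.67 = R_B/(R_A + R_B) → R_B = R_A · (0.2451)/(1 − 0.2451) = 1.16 × 0.3248 = 0.3767 kΩ.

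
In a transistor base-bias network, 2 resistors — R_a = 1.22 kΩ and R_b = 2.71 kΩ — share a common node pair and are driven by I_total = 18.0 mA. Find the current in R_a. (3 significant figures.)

I ≈ 12.4 mA

With just two branches, the current splits inversely with resistance.
So I = 18.0 × 2.71/3.930 = 12.41 mA.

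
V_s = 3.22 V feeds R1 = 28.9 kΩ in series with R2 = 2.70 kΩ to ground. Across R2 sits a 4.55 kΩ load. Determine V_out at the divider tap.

V_out ≈ 0.178 V

The load sits in parallel with R2, giving an effective lower resistance R2' = R2·R_L/(R2+R_L) = 1.694 kΩ.
Then V_out = V_s · R2'/(R1 + R2') = 3.22 × 1.694/30.59 = 0.1783 V.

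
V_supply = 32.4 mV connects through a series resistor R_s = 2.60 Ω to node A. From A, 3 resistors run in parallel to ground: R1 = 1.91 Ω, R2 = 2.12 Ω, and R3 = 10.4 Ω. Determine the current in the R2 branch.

Parallel bank: R_p = 1/(1/1.91 + 1/2.12 + 1/10.4) = 0.9162 Ω.
V_A = 32.4 × 0.9162/3.516 = 8.443 mV.
I(R2) = V_A / R2 = 8.443/2.12 = 3.982 mA.
(Equivalently: I_total = 9.214 mA, then current-divider fraction G_k/ΣG = 0.4322.)

I ≈ 3.98 mA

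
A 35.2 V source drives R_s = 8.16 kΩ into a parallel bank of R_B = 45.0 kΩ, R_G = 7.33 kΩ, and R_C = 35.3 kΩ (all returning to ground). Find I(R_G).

Equivalent of the parallel group: R_p = 5.348 kΩ.
Node voltage V_A = V_s · R_p/(R_s + R_p) = 35.2 × 0.3959 = 13.94 V.
Branch current I = V_A/R_G = 13.94/7.33 = 1.901 mA.

I ≈ 1.90 mA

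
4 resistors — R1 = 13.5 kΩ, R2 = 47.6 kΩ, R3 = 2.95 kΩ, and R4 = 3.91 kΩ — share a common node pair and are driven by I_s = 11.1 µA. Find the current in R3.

I ≈ 5.45 µA

ΣG = 1/13.5 + 1/47.6 + 1/2.95 + 1/3.91 = 0.6898.
By the current-divider rule, I = I_s · G_k/ΣG = 11.1 × 0.4914 = 5.455 µA.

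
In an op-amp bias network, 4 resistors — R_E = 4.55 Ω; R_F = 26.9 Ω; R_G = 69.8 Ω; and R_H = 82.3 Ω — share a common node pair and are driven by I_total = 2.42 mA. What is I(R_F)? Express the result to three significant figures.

I ≈ 0.317 mA

Conductances: ΣG = 1/4.55 + 1/26.9 + 1/69.8 + 1/82.3 = 0.2834 (1/Ω).
By the current-divider rule, I = I_total · G_k/ΣG = 2.42 × 0.1312 = 0.3174 mA.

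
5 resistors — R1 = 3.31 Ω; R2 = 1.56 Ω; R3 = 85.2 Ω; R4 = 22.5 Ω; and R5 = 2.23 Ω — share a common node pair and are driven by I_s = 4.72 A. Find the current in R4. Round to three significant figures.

I ≈ 0.145 A

Conductances: ΣG = 1/3.31 + 1/1.56 + 1/85.2 + 1/22.5 + 1/2.23 = 1.448 (1/Ω).
R4 takes the fraction G_k/ΣG = 0.04444/1.448 = 0.03070, so I = 4.72 × 0.03070 = 0.1449 A.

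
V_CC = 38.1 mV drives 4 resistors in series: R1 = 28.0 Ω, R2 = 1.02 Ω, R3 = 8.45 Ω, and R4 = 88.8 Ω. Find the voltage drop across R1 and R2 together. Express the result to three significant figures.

Total series resistance ΣR = 28.0 + 1.02 + 8.45 + 88.8 = 126.3 Ω.
R_{R1..R2} = 28.0 + 1.02 = 29.02 Ω.
By the voltage-divider rule, V = 38.1 × 29.02/126.3 = 8.756 mV.

V ≈ 8.76 mV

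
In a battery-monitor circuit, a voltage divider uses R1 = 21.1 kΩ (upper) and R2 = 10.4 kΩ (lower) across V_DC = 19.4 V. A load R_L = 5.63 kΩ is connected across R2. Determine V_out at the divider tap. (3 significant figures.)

The load sits in parallel with R2, giving an effective lower resistance R2' = R2·R_L/(R2+R_L) = 3.653 kΩ.
Voltage divider with the loaded lower leg: V_out = 19.4 × 3.653/(21.1 + 3.653) = 19.4 × 0.1476 = 2.863 V.
(Unloaded it would be 6.41 V; the load pulls it down.)

V_out ≈ 2.86 V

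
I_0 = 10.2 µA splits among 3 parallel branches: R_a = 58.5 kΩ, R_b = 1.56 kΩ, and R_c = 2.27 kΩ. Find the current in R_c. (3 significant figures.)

Total conductance ΣG = 1/58.5 + 1/1.56 + 1/2.27 = 1.099 (units of 1/kΩ).
R_c takes the fraction G_k/ΣG = 0.4405/1.099 = 0.4010, so I = 10.2 × 0.4010 = 4.090 µA.

I ≈ 4.09 µA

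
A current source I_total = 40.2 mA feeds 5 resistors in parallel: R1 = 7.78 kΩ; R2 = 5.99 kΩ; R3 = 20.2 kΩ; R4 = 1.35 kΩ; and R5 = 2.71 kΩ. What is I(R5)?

ΣG = 1/7.78 + 1/5.99 + 1/20.2 + 1/1.35 + 1/2.71 = 1.455.
Current divider: I(R5) = I_total · G_k/ΣG = 40.2 × (0.3690/1.455) = 40.2 × 0.2537 = 10.20 mA.

I ≈ 10.2 mA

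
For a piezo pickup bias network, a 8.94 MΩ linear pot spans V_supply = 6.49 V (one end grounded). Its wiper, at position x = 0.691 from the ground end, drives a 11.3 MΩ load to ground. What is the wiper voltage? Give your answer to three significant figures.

Lower segment x·R_p = 6.178 MΩ; upper segment (1−x)·R_p = 2.762 MΩ.
(x·R_p) ‖ R_L = 3.994 MΩ.
Then V_out = V_supply · 3.994/(2.762 + 3.994) = 3.837 V.

V_out ≈ 3.84 V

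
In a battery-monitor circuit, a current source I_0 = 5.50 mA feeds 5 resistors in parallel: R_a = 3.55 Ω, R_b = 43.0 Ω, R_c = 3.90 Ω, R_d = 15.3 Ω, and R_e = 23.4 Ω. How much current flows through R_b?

Conductances: ΣG = 1/3.55 + 1/43.0 + 1/3.90 + 1/15.3 + 1/23.4 = 0.6695 (1/Ω).
R_b takes the fraction G_k/ΣG = 0.02326/0.6695 = 0.03474, so I = 5.50 × 0.03474 = 0.1911 mA.

I ≈ 0.191 mA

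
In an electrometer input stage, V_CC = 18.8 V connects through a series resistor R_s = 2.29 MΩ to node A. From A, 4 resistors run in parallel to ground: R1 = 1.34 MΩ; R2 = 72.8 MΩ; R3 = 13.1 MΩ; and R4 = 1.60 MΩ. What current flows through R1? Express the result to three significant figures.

I ≈ 3.23 µA

Parallel bank: R_p = 1/(1/1.34 + 1/72.8 + 1/13.1 + 1/1.60) = 0.6843 MΩ.
Node voltage V_A = V_CC · R_p/(R_s + R_p) = 18.8 × 0.2301 = 4.325 V.
I(R1) = V_A / R1 = 4.325/1.34 = 3.228 µA.
(Check via current divider: I_total = 6.321 µA; share G_k/ΣG = 0.5107 → same result.)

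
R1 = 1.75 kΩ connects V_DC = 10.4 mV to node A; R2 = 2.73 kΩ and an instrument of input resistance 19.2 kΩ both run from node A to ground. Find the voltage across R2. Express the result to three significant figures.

V_out ≈ 6.00 mV

R2 ‖ R_L = (2.73 × 19.2)/(2.73 + 19.2) = 2.390 kΩ.
Then V_out = V_DC · R2'/(R1 + R2') = 10.4 × 2.390/4.140 = 6.004 mV.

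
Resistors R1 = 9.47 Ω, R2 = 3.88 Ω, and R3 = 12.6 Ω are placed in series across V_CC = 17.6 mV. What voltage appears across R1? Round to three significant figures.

ΣR = 9.47 + 3.88 + 12.6 = 25.95 Ω.
V = V_CC · R/ΣR = 17.6 × 0.3649 = 6.423 mV.

V ≈ 6.42 mV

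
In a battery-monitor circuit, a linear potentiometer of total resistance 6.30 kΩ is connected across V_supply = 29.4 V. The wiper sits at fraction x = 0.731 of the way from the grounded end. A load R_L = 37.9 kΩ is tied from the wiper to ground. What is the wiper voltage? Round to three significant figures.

The pot divides into 1.695 kΩ above the wiper and 4.605 kΩ below.
R_L loads the lower segment: effective lower R = 4.106 kΩ.
Loaded-divider output: V_out = 29.4 × 0.7079 = 20.81 V.

V_out ≈ 20.8 V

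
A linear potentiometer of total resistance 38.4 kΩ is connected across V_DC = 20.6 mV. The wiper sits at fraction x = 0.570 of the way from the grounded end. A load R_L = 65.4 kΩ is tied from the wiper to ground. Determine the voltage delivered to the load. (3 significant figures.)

V_out ≈ 10.3 mV

The pot divides into 16.51 kΩ above the wiper and 21.89 kΩ below.
(x·R_p) ‖ R_L = 16.40 kΩ.
Then V_out = V_DC · 16.40/(16.51 + 16.40) = 10.26 mV.
(Unloaded: V_out = x·V_DC = 11.7 mV.)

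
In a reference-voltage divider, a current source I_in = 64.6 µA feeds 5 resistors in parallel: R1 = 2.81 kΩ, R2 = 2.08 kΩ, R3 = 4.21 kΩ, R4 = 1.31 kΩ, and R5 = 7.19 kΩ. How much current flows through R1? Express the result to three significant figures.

Total conductance ΣG = 1/2.81 + 1/2.08 + 1/4.21 + 1/1.31 + 1/7.19 = 1.977 (units of 1/kΩ).
Current divider: I(R1) = I_in · G_k/ΣG = 64.6 × (0.3559/1.977) = 64.6 × 0.1800 = 11.63 µA.

I ≈ 11.6 µA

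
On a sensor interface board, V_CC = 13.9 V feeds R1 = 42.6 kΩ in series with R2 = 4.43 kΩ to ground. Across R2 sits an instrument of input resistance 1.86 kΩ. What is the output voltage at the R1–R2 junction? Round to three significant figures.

First combine the lower leg with the load: R2 ‖ R_L = 1.310 kΩ.
Now apply the divider: V_out = 13.9 × 0.02983 = 0.4147 V.
(Unloaded it would be 1.31 V; the load pulls it down.)

V_out ≈ 0.415 V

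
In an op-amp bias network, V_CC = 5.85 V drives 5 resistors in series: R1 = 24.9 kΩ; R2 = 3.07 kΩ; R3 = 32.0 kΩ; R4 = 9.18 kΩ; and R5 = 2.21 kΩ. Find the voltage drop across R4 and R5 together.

V ≈ 0.934 V

Series total: ΣR = 24.9 + 3.07 + 32.0 + 9.18 + 2.21 = 71.36 kΩ.
R_{R4..R5} = 9.18 + 2.21 = 11.39 kΩ.
Voltage divider: V = V_CC · (11.39 / 71.36) = 5.85 × 0.1596 = 0.9337 V.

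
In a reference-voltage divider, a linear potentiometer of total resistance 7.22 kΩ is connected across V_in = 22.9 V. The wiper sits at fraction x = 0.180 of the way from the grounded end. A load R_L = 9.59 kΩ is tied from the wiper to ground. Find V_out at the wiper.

Lower segment x·R_p = 1.300 kΩ; upper segment (1−x)·R_p = 5.920 kΩ.
(x·R_p) ‖ R_L = 1.145 kΩ.
Then V_out = V_in · 1.145/(5.920 + 1.145) = 3.710 V.
(Unloaded: V_out = x·V_in = 4.12 V.)

V_out ≈ 3.71 V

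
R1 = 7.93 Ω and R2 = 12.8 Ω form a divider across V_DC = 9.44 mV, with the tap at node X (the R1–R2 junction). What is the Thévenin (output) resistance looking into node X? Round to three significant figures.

R_th ≈ 4.90 Ω

Looking into X with the source shorted: R_th = R1·R2/(R1+R2) = 7.930 × 12.8/20.73 = 4.896 Ω.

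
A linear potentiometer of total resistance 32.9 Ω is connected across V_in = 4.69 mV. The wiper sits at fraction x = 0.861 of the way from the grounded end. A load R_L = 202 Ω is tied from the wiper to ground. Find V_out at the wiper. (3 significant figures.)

V_out ≈ 3.96 mV

The pot divides into 4.573 Ω above the wiper and 28.33 Ω below.
R_L loads the lower segment: effective lower R = 24.84 Ω.
Then V_out = V_in · 24.84/(4.573 + 24.84) = 3.961 mV.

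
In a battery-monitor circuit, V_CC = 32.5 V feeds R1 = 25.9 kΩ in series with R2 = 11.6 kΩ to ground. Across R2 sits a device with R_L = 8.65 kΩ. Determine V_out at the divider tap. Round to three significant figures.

R2 ‖ R_L = (11.6 × 8.65)/(11.6 + 8.65) = 4.955 kΩ.
Now apply the divider: V_out = 32.5 × 0.1606 = 5.219 V.

V_out ≈ 5.22 V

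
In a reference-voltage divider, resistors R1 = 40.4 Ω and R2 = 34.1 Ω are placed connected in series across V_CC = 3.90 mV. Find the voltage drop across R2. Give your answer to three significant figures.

V ≈ 1.79 mV

Series total: ΣR = 40.4 + 34.1 = 74.50 Ω.
V = V_CC · R/ΣR = 3.90 × 0.4577 = 1.785 mV.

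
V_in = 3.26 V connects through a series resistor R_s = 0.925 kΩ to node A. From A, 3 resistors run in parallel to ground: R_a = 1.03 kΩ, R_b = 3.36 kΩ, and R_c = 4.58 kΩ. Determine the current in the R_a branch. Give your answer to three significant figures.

I ≈ 1.33 mA

Parallel bank: R_p = 1/(1/1.03 + 1/3.36 + 1/4.58) = 0.6726 kΩ.
V_A by voltage divider: V_A = 3.26 × 0.6726/(0.925 + 0.6726) = 1.372 V.
Branch current I = V_A/R_a = 1.372/1.03 = 1.332 mA.
(Check via current divider: I_total = 2.041 mA; share G_k/ΣG = 0.6530 → same result.)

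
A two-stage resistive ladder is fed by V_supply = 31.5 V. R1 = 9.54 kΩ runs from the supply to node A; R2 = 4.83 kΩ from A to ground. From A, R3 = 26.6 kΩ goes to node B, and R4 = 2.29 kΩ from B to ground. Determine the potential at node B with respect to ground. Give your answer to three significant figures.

V_B ≈ 0.755 V

The second stage (R3 + R4 = 28.89 kΩ) loads node A in parallel with R2.
Effective lower resistance at A: R2 ‖ 28.89 = 4.138 kΩ.
V_A = 31.5 × 4.138/(9.54 + 4.138) = 9.530 V.
Then the unloaded second divider: V_B = V_A × R4/(R3+R4) = 9.530 × 0.07927 = 0.7554 V.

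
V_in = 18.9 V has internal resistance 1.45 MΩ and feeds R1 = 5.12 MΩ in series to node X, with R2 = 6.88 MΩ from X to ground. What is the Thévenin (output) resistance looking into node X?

R1' = 1.45 + 5.12 = 6.570 MΩ (source resistance + R1).
Zeroing V_in shorts the top of R1' to ground, so R_th = R1' ‖ R2 = 3.361 MΩ.

R_th ≈ 3.36 MΩ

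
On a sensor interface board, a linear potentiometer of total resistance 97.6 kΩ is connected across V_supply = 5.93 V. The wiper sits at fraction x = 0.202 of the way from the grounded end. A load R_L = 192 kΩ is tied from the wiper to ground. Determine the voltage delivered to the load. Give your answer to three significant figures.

V_out ≈ 1.11 V

Lower segment x·R_p = 19.72 kΩ; upper segment (1−x)·R_p = 77.88 kΩ.
(x·R_p) ‖ R_L = 17.88 kΩ.
V_out = 5.93 × 17.88/(77.88 + 17.88) = 1.107 V.
(Unloaded: V_out = x·V_supply = 1.20 V.)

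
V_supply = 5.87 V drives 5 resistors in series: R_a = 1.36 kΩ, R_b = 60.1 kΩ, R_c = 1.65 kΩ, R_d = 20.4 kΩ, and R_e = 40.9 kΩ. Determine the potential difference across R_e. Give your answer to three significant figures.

Series total: ΣR = 1.36 + 60.1 + 1.65 + 20.4 + 40.9 = 124.4 kΩ.
V = V_supply · R/ΣR = 5.87 × 0.3288 = 1.930 V.

V ≈ 1.93 V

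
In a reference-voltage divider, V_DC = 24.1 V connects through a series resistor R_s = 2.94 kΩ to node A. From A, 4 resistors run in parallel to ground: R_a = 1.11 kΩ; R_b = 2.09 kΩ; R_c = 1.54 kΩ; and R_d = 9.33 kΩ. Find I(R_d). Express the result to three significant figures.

I ≈ 0.355 mA

Equivalent of the parallel group: R_p = 0.4682 kΩ.
Node voltage V_A = V_DC · R_p/(R_s + R_p) = 24.1 × 0.1374 = 3.311 V.
Branch current I = V_A/R_d = 3.311/9.33 = 0.3548 mA.
(Equivalently: I_total = 7.071 mA, then current-divider fraction G_k/ΣG = 0.05018.)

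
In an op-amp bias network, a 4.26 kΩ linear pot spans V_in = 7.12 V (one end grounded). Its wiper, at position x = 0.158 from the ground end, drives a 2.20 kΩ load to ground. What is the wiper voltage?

Split the track: R_lower = x·R_p = 0.6731 kΩ, R_upper = (1−x)·R_p = 3.587 kΩ.
Lower segment in parallel with the load: 0.6731 ‖ 2.20 = 0.5154 kΩ.
V_out = 7.12 × 0.5154/(3.587 + 0.5154) = 0.8945 V.

V_out ≈ 0.895 V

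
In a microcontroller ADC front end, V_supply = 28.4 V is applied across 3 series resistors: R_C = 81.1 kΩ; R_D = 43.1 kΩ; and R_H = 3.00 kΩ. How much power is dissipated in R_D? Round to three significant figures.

The common current is I = 28.4/127.2 = 0.2233 mA.
P(R_D) = I²·R_D = (0.2233)² × 43.1 = 2.149 mW.

P ≈ 2.15 mW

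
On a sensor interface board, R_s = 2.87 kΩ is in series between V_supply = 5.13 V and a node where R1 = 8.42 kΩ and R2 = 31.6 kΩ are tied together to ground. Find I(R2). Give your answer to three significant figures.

I ≈ 0.113 mA

Equivalent of the parallel group: R_p = 6.648 kΩ.
Node voltage V_A = V_supply · R_p/(R_s + R_p) = 5.13 × 0.6985 = 3.583 V.
Branch current I = V_A/R2 = 3.583/31.6 = 0.1134 mA.
(Check via current divider: I_total = 0.5390 mA; share G_k/ΣG = 0.2104 → same result.)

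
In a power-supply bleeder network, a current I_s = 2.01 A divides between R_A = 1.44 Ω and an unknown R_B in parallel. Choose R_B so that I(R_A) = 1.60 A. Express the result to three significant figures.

R_B ≈ 5.62 Ω

The fraction through R_A equals R_B/(R_A+R_B).
With f = 0.7960, R_B = R_A · f/(1−f) = 1.44 × 3.902 = 5.620 Ω.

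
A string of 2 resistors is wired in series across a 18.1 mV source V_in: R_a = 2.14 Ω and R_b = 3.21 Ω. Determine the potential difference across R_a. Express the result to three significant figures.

ΣR = 2.14 + 3.21 = 5.350 Ω.
By the voltage-divider rule, V = 18.1 × 2.140/5.350 = 7.240 mV.

V ≈ 7.24 mV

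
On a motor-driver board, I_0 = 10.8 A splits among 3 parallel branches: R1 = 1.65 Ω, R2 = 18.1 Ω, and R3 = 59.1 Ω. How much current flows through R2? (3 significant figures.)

Conductances: ΣG = 1/1.65 + 1/18.1 + 1/59.1 = 0.6782 (1/Ω).
Current divider: I(R2) = I_0 · G_k/ΣG = 10.8 × (0.05525/0.6782) = 10.8 × 0.08146 = 0.8798 A.

I ≈ 0.880 A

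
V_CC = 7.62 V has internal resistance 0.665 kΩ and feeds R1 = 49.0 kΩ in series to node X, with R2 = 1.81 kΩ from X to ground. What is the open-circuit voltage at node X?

R1' = 0.665 + 49.0 = 49.66 kΩ (source resistance + R1).
With X open, the divider is unloaded: V_th = 7.62 × 1.81/51.48 = 0.2679 V.

V_th ≈ 0.268 V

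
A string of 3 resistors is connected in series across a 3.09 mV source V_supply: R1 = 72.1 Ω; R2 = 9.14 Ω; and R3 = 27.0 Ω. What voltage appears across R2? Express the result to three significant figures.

Total series resistance ΣR = 72.1 + 9.14 + 27.0 = 108.2 Ω.
Voltage divider: V = V_supply · (9.140 / 108.2) = 3.09 × 0.08444 = 0.2609 mV.

V ≈ 0.261 mV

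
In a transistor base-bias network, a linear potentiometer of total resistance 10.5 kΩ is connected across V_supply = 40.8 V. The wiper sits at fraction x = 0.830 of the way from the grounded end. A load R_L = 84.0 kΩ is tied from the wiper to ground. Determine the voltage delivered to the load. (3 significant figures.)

Lower segment x·R_p = 8.715 kΩ; upper segment (1−x)·R_p = 1.785 kΩ.
R_L loads the lower segment: effective lower R = 7.896 kΩ.
Loaded-divider output: V_out = 40.8 × 0.8156 = 33.28 V.

V_out ≈ 33.3 V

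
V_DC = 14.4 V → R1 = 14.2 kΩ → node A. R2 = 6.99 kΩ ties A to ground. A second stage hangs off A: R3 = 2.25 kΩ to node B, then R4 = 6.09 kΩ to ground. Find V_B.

V_B ≈ 2.22 V

The second stage (R3 + R4 = 8.340 kΩ) loads node A in parallel with R2.
R2 ‖ (R3+R4) = 3.803 kΩ.
V_A = 14.4 × 3.803/(14.2 + 3.803) = 3.042 V.
V_B = V_A × 0.7302 = 2.221 V.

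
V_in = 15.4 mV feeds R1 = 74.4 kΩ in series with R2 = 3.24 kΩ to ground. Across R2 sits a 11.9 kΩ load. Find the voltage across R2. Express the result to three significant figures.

The load sits in parallel with R2, giving an effective lower resistance R2' = R2·R_L/(R2+R_L) = 2.547 kΩ.
Voltage divider with the loaded lower leg: V_out = 15.4 × 2.547/(74.4 + 2.547) = 15.4 × 0.03310 = 0.5097 mV.
(Unloaded it would be 0.643 mV; the load pulls it down.)

V_out ≈ 0.510 mV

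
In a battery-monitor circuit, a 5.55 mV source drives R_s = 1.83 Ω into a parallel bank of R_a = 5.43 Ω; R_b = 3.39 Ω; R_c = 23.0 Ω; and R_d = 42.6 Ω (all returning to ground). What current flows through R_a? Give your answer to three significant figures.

I ≈ 0.511 mA

Parallel bank: R_p = 1/(1/5.43 + 1/3.39 + 1/23.0 + 1/42.6) = 1.831 Ω.
V_A by voltage divider: V_A = 5.55 × 1.831/(1.83 + 1.831) = 2.776 mV.
Branch current I = V_A/R_a = 2.776/5.43 = 0.5112 mA.
(Equivalently: I_total = 1.516 mA, then current-divider fraction G_k/ΣG = 0.3372.)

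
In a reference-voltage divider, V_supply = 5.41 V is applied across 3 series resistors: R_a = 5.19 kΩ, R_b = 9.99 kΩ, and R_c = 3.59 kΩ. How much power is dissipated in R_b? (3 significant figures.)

P ≈ 0.830 mW

Series current I = V_supply/ΣR = 5.41/18.77 = 0.2882 mA.
V(R_b) = I·R = 2.879 V; P = V·I = 2.879 × 0.2882 = 0.8299 mW.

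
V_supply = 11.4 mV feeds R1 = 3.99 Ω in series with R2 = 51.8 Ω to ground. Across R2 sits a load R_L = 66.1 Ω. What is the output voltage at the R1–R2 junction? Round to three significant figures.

First combine the lower leg with the load: R2 ‖ R_L = 29.04 Ω.
Now apply the divider: V_out = 11.4 × 0.8792 = 10.02 mV.
(Unloaded it would be 10.6 mV; the load pulls it down.)

V_out ≈ 10.0 mV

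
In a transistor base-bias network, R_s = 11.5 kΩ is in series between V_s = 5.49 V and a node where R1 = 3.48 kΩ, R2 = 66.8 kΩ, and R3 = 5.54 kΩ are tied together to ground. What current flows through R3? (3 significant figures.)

I ≈ 0.151 mA

Combine the parallel branches: R_p = (1/3.48 + 1/66.8 + 1/5.54)⁻¹ = 2.071 kΩ.
Node voltage V_A = V_s · R_p/(R_s + R_p) = 5.49 × 0.1526 = 0.8378 V.
I(R3) = V_A / R3 = 0.8378/5.54 = 0.1512 mA.
(Equivalently: I_total = 0.4045 mA, then current-divider fraction G_k/ΣG = 0.3738.)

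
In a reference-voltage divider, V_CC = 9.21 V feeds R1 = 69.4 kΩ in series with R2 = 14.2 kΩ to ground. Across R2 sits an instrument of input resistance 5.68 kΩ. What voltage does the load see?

V_out ≈ 0.509 V

R2 ‖ R_L = (14.2 × 5.68)/(14.2 + 5.68) = 4.057 kΩ.
Now apply the divider: V_out = 9.21 × 0.05523 = 0.5087 V.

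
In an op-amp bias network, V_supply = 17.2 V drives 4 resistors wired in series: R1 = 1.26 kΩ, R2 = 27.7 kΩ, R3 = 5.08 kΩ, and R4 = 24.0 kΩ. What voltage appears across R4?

ΣR = 1.26 + 27.7 + 5.08 + 24.0 = 58.04 kΩ.
By the voltage-divider rule, V = 17.2 × 24.00/58.04 = 7.112 V.

V ≈ 7.11 V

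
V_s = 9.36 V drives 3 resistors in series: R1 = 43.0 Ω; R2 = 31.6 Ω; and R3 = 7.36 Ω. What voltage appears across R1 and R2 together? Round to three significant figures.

V ≈ 8.52 V

ΣR = 43.0 + 31.6 + 7.36 = 81.96 Ω.
R_{R1..R2} = 43.0 + 31.6 = 74.60 Ω.
By the voltage-divider rule, V = 9.36 × 74.60/81.96 = 8.519 V.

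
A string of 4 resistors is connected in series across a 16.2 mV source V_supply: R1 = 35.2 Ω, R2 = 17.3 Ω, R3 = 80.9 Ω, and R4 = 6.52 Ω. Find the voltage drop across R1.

V ≈ 4.08 mV

ΣR = 35.2 + 17.3 + 80.9 + 6.52 = 139.9 Ω.
By the voltage-divider rule, V = 16.2 × 35.20/139.9 = 4.075 mV.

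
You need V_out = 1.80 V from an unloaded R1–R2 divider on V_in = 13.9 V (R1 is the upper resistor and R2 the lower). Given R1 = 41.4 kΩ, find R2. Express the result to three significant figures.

R2 ≈ 6.16 kΩ

V_out/V_in = R2/(R1+R2) = 0.1295.
So R2 = R1 · V_out/(V_in − V_out) = 41.4 × 1.80/(13.9 − 1.80) = 41.4 × 0.1488 = 6.159 kΩ.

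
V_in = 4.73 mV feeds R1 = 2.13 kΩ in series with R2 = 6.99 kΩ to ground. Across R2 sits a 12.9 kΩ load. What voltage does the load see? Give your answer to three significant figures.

V_out ≈ 3.22 mV

First combine the lower leg with the load: R2 ‖ R_L = 4.533 kΩ.
Now apply the divider: V_out = 4.73 × 0.6803 = 3.218 mV.
(Unloaded it would be 3.63 mV; the load pulls it down.)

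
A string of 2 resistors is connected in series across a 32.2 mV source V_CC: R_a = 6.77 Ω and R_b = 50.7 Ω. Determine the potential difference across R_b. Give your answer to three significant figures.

V ≈ 28.4 mV

ΣR = 6.77 + 50.7 = 57.47 Ω.
By the voltage-divider rule, V = 32.2 × 50.70/57.47 = 28.41 mV.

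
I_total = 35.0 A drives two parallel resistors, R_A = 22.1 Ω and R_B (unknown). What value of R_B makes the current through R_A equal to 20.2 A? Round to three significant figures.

R_B ≈ 30.2 Ω

In a two-way split, I_A/I_total = R_B/(R_A + R_B).
20.2/35.0 = R_B/(R_A + R_B) → R_B = R_A · (0.5771)/(1 − 0.5771) = 22.1 × 1.365 = 30.16 Ω.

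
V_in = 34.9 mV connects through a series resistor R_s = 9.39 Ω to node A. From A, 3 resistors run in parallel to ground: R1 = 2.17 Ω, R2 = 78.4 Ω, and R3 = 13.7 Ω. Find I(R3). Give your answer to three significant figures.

Parallel bank: R_p = 1/(1/2.17 + 1/78.4 + 1/13.7) = 1.830 Ω.
V_A = 34.9 × 1.830/11.22 = 5.691 mV.
I(R3) = V_A / R3 = 5.691/13.7 = 0.4154 mA.

I ≈ 0.415 mA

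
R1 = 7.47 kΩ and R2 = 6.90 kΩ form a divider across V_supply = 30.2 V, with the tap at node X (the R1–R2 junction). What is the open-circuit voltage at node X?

With X open, the divider is unloaded: V_th = 30.2 × 6.90/14.37 = 14.50 V.

V_th ≈ 14.5 V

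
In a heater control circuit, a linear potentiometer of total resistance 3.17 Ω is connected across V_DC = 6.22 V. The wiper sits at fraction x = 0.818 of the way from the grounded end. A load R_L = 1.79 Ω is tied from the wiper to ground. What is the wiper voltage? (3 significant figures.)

Split the track: R_lower = x·R_p = 2.593 Ω, R_upper = (1−x)·R_p = 0.5769 Ω.
Lower segment in parallel with the load: 2.593 ‖ 1.79 = 1.059 Ω.
V_out = 6.22 × 1.059/(0.5769 + 1.059) = 4.026 V.
(Unloaded: V_out = x·V_DC = 5.09 V.)

V_out ≈ 4.03 V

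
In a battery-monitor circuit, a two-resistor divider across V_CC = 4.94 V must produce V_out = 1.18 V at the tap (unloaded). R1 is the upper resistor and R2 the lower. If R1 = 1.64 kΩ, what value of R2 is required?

R2 ≈ 0.515 kΩ

V_out/V_CC = R2/(R1+R2) = 0.2389.
Rearranging, R2 = R1·k/(1−k) = 1.64 × 0.3138 = 0.5147 kΩ.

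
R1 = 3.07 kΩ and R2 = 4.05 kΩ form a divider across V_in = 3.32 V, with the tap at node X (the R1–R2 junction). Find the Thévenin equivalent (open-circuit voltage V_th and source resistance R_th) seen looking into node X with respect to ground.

With X open, the divider is unloaded: V_th = 3.32 × 4.05/7.120 = 1.888 V.
Looking into X with the source shorted: R_th = R1·R2/(R1+R2) = 3.070 × 4.05/7.120 = 1.746 kΩ.

V_th ≈ 1.89 V, R_th ≈ 1.75 kΩ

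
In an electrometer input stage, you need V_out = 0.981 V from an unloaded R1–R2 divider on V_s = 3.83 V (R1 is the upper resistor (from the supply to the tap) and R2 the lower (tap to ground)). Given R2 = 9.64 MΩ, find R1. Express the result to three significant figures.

R1 ≈ 28.0 MΩ

The divider ratio is R2/(R1+R2) = 0.981/3.83 = 0.2561.
So R1 = R2 · (V_s/V_out − 1) = 9.64 × (3.83/0.981 − 1) = 9.64 × 2.904 = 28.00 MΩ.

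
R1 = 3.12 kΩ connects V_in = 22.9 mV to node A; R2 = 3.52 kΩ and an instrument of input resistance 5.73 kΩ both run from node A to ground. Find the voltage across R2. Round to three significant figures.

First combine the lower leg with the load: R2 ‖ R_L = 2.180 kΩ.
Voltage divider with the loaded lower leg: V_out = 22.9 × 2.180/(3.12 + 2.180) = 22.9 × 0.4114 = 9.421 mV.

V_out ≈ 9.42 mV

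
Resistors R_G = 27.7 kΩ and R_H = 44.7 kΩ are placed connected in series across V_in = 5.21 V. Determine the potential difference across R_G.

Series total: ΣR = 27.7 + 44.7 = 72.40 kΩ.
V = V_in · R/ΣR = 5.21 × 0.3826 = 1.993 V.

V ≈ 1.99 V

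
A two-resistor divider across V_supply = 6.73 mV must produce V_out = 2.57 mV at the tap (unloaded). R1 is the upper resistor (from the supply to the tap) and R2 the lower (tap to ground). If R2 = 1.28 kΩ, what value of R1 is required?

Required fraction k = V_out/V_supply = 0.3819.
Rearranging, R1 = R2·(1−k)/k = 1.28 × 1.619 = 2.072 kΩ.

R1 ≈ 2.07 kΩ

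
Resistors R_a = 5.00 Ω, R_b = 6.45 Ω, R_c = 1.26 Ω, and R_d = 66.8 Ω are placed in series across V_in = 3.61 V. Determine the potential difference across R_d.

V ≈ 3.03 V

Total series resistance ΣR = 5.00 + 6.45 + 1.26 + 66.8 = 79.51 Ω.
Voltage divider: V = V_in · (66.80 / 79.51) = 3.61 × 0.8401 = 3.033 V.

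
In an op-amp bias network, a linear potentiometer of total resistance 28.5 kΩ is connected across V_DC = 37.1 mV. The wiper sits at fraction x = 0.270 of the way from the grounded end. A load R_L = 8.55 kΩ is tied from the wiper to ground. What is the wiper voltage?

The pot divides into 20.80 kΩ above the wiper and 7.695 kΩ below.
Lower segment in parallel with the load: 7.695 ‖ 8.55 = 4.050 kΩ.
Loaded-divider output: V_out = 37.1 × 0.1629 = 6.045 mV.

V_out ≈ 6.05 mV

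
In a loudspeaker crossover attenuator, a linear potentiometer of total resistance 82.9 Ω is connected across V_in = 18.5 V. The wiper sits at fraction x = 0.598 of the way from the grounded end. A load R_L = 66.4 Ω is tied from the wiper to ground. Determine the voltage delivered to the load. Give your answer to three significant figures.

Split the track: R_lower = x·R_p = 49.57 Ω, R_upper = (1−x)·R_p = 33.33 Ω.
R_L loads the lower segment: effective lower R = 28.38 Ω.
V_out = 18.5 × 28.38/(33.33 + 28.38) = 8.509 V.

V_out ≈ 8.51 V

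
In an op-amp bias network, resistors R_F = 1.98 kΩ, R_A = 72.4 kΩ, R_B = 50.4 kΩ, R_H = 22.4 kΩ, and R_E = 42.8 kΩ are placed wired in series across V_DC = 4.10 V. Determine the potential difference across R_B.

V ≈ 1.09 V

ΣR = 1.98 + 72.4 + 50.4 + 22.4 + 42.8 = 190.0 kΩ.
Voltage divider: V = V_DC · (50.40 / 190.0) = 4.10 × 0.2653 = 1.088 V.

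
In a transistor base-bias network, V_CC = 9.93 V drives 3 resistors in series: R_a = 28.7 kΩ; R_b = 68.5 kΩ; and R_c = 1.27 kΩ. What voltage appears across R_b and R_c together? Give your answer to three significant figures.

V ≈ 7.04 V

Series total: ΣR = 28.7 + 68.5 + 1.27 = 98.47 kΩ.
R_{R_b..R_c} = 68.5 + 1.27 = 69.77 kΩ.
By the voltage-divider rule, V = 9.93 × 69.77/98.47 = 7.036 V.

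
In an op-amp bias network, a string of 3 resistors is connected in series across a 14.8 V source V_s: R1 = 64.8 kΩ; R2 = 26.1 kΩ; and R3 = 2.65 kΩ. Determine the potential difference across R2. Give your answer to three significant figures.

ΣR = 64.8 + 26.1 + 2.65 = 93.55 kΩ.
Voltage divider: V = V_s · (26.10 / 93.55) = 14.8 × 0.2790 = 4.129 V.

V ≈ 4.13 V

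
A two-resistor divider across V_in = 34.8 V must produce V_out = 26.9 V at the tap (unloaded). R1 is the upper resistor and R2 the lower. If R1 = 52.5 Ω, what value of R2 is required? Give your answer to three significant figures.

R2 ≈ 179 Ω

Required fraction k = V_out/V_in = 0.7730.
R2 = R1 · 0.7730/(1 − 0.7730) = 178.8 Ω.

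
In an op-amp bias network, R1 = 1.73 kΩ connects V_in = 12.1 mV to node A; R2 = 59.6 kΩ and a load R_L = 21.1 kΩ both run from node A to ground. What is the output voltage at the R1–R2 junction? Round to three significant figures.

R2 ‖ R_L = (59.6 × 21.1)/(59.6 + 21.1) = 15.58 kΩ.
Then V_out = V_in · R2'/(R1 + R2') = 12.1 × 15.58/17.31 = 10.89 mV.
(Unloaded it would be 11.8 mV; the load pulls it down.)

V_out ≈ 10.9 mV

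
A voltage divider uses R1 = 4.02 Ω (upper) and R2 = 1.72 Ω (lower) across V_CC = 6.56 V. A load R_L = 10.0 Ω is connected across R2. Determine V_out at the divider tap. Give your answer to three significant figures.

V_out ≈ 1.75 V

The load sits in parallel with R2, giving an effective lower resistance R2' = R2·R_L/(R2+R_L) = 1.468 Ω.
Now apply the divider: V_out = 6.56 × 0.2674 = 1.754 V.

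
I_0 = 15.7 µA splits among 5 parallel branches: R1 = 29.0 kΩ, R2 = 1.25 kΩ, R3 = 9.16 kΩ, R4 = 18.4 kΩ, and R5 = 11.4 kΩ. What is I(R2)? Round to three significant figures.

I ≈ 11.6 µA

ΣG = 1/29.0 + 1/1.25 + 1/9.16 + 1/18.4 + 1/11.4 = 1.086.
By the current-divider rule, I = I_0 · G_k/ΣG = 15.7 × 0.7368 = 11.57 µA.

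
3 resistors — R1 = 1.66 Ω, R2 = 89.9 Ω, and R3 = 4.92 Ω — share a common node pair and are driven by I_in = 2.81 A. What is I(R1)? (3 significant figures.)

Conductances: ΣG = 1/1.66 + 1/89.9 + 1/4.92 = 0.8168 (1/Ω).
R1 takes the fraction G_k/ΣG = 0.6024/0.8168 = 0.7375, so I = 2.81 × 0.7375 = 2.072 A.

I ≈ 2.07 A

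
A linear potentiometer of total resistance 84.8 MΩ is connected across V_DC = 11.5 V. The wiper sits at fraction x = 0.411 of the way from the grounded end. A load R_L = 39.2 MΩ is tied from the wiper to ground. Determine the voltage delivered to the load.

Lower segment x·R_p = 34.85 MΩ; upper segment (1−x)·R_p = 49.95 MΩ.
Lower segment in parallel with the load: 34.85 ‖ 39.2 = 18.45 MΩ.
Then V_out = V_DC · 18.45/(49.95 + 18.45) = 3.102 V.
(Unloaded: V_out = x·V_DC = 4.73 V.)

V_out ≈ 3.10 V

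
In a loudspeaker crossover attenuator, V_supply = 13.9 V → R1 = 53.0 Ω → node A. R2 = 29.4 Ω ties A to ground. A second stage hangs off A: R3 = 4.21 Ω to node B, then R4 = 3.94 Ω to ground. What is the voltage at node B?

Looking into the second stage from A: R3 + R4 = 8.150 Ω appears in parallel with R2.
R2 ‖ (R3+R4) = 6.381 Ω.
First divider: V_A = V_supply · 6.381/(53.0 + 6.381) = 1.494 V.
V_B = V_A × 0.4834 = 0.7221 V.

V_B ≈ 0.722 V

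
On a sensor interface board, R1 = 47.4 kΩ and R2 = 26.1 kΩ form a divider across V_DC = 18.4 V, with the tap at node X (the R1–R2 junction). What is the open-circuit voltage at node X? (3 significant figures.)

Open-circuit (no load on X): V_th = V_DC · R2/(R1 + R2) = 18.4 × 26.1/(47.40 + 26.1) = 6.534 V.

V_th ≈ 6.53 V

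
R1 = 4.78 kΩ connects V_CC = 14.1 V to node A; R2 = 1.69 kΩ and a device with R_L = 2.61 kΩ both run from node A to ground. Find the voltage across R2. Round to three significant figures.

R2 ‖ R_L = (1.69 × 2.61)/(1.69 + 2.61) = 1.026 kΩ.
Then V_out = V_CC · R2'/(R1 + R2') = 14.1 × 1.026/5.806 = 2.491 V.
(Unloaded it would be 3.68 V; the load pulls it down.)

V_out ≈ 2.49 V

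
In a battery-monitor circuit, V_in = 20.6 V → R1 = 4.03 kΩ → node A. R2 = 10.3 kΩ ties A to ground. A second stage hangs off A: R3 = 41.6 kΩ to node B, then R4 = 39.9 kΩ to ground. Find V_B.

Looking into the second stage from A: R3 + R4 = 81.50 kΩ appears in parallel with R2.
Effective lower resistance at A: R2 ‖ 81.50 = 9.144 kΩ.
First divider: V_A = V_in · 9.144/(4.03 + 9.144) = 14.30 V.
Then the unloaded second divider: V_B = V_A × R4/(R3+R4) = 14.30 × 0.4896 = 7.000 V.

V_B ≈ 7.00 V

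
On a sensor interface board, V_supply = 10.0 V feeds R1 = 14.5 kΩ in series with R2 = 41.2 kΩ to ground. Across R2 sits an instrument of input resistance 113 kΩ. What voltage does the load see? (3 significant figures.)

R2 ‖ R_L = (41.2 × 113)/(41.2 + 113) = 30.19 kΩ.
Voltage divider with the loaded lower leg: V_out = 10.0 × 30.19/(14.5 + 30.19) = 10.0 × 0.6756 = 6.756 V.
(Unloaded it would be 7.40 V; the load pulls it down.)

V_out ≈ 6.76 V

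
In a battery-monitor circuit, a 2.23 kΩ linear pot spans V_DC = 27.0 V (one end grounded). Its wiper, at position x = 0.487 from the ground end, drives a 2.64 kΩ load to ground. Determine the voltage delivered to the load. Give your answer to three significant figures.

V_out ≈ 10.9 V

The pot divides into 1.144 kΩ above the wiper and 1.086 kΩ below.
Lower segment in parallel with the load: 1.086 ‖ 2.64 = 0.7695 kΩ.
Then V_out = V_DC · 0.7695/(1.144 + 0.7695) = 10.86 V.
(Unloaded: V_out = x·V_DC = 13.1 V.)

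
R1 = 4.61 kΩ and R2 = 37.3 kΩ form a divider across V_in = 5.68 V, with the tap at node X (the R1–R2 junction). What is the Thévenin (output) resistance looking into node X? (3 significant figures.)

With V_in suppressed (replaced by a short), R_th = R1 ‖ R2 = (4.610 × 37.3)/(4.610 + 37.3) = 4.103 kΩ.

R_th ≈ 4.10 kΩ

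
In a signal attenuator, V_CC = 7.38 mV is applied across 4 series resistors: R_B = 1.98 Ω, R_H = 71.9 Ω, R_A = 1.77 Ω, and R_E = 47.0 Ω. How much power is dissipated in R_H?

P ≈ 0.260 µW

ΣR = 122.7 Ω → I = 7.38/122.7 = 0.06017 mA.
P = I²R = 0.003621 × 71.9 = 0.2603 µW.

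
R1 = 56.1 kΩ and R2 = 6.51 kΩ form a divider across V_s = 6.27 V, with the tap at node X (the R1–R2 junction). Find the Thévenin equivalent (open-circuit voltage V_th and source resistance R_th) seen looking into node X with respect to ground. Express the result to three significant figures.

V_th ≈ 0.652 V, R_th ≈ 5.83 kΩ

V_th is the unloaded tap voltage: V_s · R2/(R1+R2) = 6.27 × 0.1040 = 0.6519 V.
Zeroing V_s shorts the top of R1 to ground, so R_th = R1 ‖ R2 = 5.833 kΩ.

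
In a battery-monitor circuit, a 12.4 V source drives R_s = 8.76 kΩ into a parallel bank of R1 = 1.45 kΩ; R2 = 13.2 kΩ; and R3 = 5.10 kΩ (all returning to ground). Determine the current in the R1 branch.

I ≈ 0.908 mA

Combine the parallel branches: R_p = (1/1.45 + 1/13.2 + 1/5.10)⁻¹ = 1.040 kΩ.
Node voltage V_A = V_DC · R_p/(R_s + R_p) = 12.4 × 0.1061 = 1.316 V.
I(R1) = V_A / R1 = 1.316/1.45 = 0.9076 mA.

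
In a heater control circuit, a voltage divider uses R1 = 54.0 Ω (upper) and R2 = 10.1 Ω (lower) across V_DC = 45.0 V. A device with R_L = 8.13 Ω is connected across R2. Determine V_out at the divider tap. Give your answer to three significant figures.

V_out ≈ 3.46 V

R2 ‖ R_L = (10.1 × 8.13)/(10.1 + 8.13) = 4.504 Ω.
Then V_out = V_DC · R2'/(R1 + R2') = 45.0 × 4.504/58.50 = 3.465 V.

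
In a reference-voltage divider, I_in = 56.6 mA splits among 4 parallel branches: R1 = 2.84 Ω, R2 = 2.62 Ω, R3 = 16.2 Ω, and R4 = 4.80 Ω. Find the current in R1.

ΣG = 1/2.84 + 1/2.62 + 1/16.2 + 1/4.80 = 1.004.
R1 takes the fraction G_k/ΣG = 0.3521/1.004 = 0.3508, so I = 56.6 × 0.3508 = 19.85 mA.

I ≈ 19.9 mA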